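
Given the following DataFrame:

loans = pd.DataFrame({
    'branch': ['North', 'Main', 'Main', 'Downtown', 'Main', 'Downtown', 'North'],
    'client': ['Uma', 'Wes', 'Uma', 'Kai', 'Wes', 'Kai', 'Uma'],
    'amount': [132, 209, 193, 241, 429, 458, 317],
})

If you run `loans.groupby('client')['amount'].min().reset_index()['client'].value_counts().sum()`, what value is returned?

group by client, min of amount:
client
Kai    241
Uma    132
Wes    209
Name: amount, dtype: int64
reset_index():
  client  amount
0    Kai     241
1    Uma     132
2    Wes     209
value_counts of client:
client
Kai    1
Uma    1
Wes    1
Name: count, dtype: int64
Hence 3.

3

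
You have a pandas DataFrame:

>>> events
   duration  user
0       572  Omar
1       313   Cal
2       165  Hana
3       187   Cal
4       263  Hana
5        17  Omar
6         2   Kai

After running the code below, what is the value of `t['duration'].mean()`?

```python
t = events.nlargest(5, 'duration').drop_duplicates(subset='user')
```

382.666666667

take 5 rows with largest duration:
   duration  user
0       572  Omar
1       313   Cal
4       263  Hana
3       187   Cal
2       165  Hana
drop duplicate user (keep=first):
   duration  user
0       572  Omar
1       313   Cal
4       263  Hana
Then the mean of column 'duration': 382.666666667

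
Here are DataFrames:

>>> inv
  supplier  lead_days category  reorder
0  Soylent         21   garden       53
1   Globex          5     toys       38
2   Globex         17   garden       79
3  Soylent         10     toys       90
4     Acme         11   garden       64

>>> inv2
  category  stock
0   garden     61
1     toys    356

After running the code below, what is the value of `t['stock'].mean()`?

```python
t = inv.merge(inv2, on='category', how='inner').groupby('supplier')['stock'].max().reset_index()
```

257.666666667

merge on 'category' (how='inner') → 5 rows:
  supplier  lead_days category  reorder  stock
0  Soylent         21   garden       53     61
1   Globex          5     toys       38    356
2   Globex         17   garden       79     61
3  Soylent         10     toys       90    356
4     Acme         11   garden       64     61
group by supplier, max of stock:
supplier
Acme        61
Globex     356
Soylent    356
Name: stock, dtype: int64
reset_index():
  supplier  stock
0     Acme     61
1   Globex    356
2  Soylent    356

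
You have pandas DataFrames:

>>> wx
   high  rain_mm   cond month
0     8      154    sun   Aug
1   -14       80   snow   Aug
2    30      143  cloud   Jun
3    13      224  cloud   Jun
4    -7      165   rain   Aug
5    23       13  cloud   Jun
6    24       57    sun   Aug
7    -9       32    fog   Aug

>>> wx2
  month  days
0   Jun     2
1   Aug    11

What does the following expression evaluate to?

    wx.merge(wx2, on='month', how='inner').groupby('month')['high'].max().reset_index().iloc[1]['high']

merge on 'month' (how='inner') → 8 rows:
   high  rain_mm   cond month  days
0     8      154    sun   Aug    11
1   -14       80   snow   Aug    11
2    30      143  cloud   Jun     2
3    13      224  cloud   Jun     2
4    -7      165   rain   Aug    11
5    23       13  cloud   Jun     2
6    24       57    sun   Aug    11
7    -9       32    fog   Aug    11
group by month, max of high:
month
Aug    24
Jun    30
Name: high, dtype: int64
reset_index():
  month  high
0   Aug    24
1   Jun    30
Then the value at position 1, column 'high': 30

30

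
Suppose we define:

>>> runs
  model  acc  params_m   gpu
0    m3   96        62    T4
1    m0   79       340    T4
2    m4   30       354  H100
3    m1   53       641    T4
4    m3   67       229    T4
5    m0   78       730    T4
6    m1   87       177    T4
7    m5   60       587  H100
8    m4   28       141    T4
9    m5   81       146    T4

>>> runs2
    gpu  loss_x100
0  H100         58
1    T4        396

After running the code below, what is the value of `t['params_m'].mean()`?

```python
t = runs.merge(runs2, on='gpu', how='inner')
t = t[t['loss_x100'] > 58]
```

308.25

merge on 'gpu' (how='inner') → 10 rows:
  model  acc  params_m   gpu  loss_x100
0    m3   96        62    T4        396
1    m0   79       340    T4        396
2    m4   30       354  H100         58
3    m1   53       641    T4        396
4    m3   67       229    T4        396
5    m0   78       730    T4        396
6    m1   87       177    T4        396
7    m5   60       587  H100         58
8    m4   28       141    T4        396
9    m5   81       146    T4        396
filter rows where loss_x100 > 58:
  model  acc  params_m gpu  loss_x100
0    m3   96        62  T4        396
1    m0   79       340  T4        396
3    m1   53       641  T4        396
4    m3   67       229  T4        396
5    m0   78       730  T4        396
6    m1   87       177  T4        396
8    m4   28       141  T4        396
9    m5   81       146  T4        396
So mean() = 308.25.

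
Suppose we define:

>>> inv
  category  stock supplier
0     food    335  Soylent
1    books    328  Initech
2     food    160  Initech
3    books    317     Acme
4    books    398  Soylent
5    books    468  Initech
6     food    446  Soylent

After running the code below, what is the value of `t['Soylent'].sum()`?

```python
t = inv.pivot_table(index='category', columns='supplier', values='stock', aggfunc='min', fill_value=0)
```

733

pivot: rows=category, cols=supplier, min(stock):
supplier  Acme  Initech  Soylent
category                        
books      317      328      398
food         0      160      335
Finally, sum of column 'Soylent' = 733.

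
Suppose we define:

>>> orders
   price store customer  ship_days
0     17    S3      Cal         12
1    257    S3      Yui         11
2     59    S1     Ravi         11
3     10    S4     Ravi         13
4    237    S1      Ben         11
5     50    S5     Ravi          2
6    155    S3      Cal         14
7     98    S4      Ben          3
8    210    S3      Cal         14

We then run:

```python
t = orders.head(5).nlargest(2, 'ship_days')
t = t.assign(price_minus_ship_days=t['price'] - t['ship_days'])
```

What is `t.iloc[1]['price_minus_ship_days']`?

5

take first 5 rows:
   price store customer  ship_days
0     17    S3      Cal         12
1    257    S3      Yui         11
2     59    S1     Ravi         11
3     10    S4     Ravi         13
4    237    S1      Ben         11
take 2 rows with largest ship_days:
   price store customer  ship_days
3     10    S4     Ravi         13
0     17    S3      Cal         12
add column price_minus_ship_days = t['price'] - t['ship_days']:
   price store customer  ship_days  price_minus_ship_days
3     10    S4     Ravi         13                     -3
0     17    S3      Cal         12                      5
Taking the value at position 1, column 'price_minus_ship_days' gives 5.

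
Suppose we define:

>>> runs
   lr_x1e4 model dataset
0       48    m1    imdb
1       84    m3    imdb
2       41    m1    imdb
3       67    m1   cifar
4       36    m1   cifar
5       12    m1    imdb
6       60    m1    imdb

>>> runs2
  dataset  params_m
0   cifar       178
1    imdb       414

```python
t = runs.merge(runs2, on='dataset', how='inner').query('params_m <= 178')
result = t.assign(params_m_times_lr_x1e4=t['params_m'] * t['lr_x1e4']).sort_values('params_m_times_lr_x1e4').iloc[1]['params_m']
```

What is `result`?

178

merge on 'dataset' (how='inner') → 7 rows:
   lr_x1e4 model dataset  params_m
0       48    m1    imdb       414
1       84    m3    imdb       414
2       41    m1    imdb       414
3       67    m1   cifar       178
4       36    m1   cifar       178
5       12    m1    imdb       414
6       60    m1    imdb       414
filter rows where params_m <= 178:
   lr_x1e4 model dataset  params_m
3       67    m1   cifar       178
4       36    m1   cifar       178
add column params_m_times_lr_x1e4 = t['params_m'] * t['lr_x1e4']:
   lr_x1e4 model dataset  params_m  params_m_times_lr_x1e4
3       67    m1   cifar       178                   11926
4       36    m1   cifar       178                    6408
sort by params_m_times_lr_x1e4:
   lr_x1e4 model dataset  params_m  params_m_times_lr_x1e4
4       36    m1   cifar       178                    6408
3       67    m1   cifar       178                   11926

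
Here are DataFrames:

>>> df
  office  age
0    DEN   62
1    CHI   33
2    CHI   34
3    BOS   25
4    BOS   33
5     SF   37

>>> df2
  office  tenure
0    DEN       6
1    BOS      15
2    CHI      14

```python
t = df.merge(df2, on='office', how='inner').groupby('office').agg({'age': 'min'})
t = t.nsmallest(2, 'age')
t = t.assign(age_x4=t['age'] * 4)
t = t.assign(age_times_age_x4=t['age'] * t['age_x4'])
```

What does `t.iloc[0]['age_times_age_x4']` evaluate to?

2500

merge on 'office' (how='inner') → 5 rows:
  office  age  tenure
0    DEN   62       6
1    CHI   33      14
2    CHI   34      14
3    BOS   25      15
4    BOS   33      15
group by office, min of age:
        age
office     
BOS      25
CHI      33
DEN      62
take 2 rows with smallest age:
        age
office     
BOS      25
CHI      33
add column age_x4 = t['age'] * 4:
        age  age_x4
office             
BOS      25     100
CHI      33     132
add column age_times_age_x4 = t['age'] * t['age_x4']:
        age  age_x4  age_times_age_x4
office                               
BOS      25     100              2500
CHI      33     132              4356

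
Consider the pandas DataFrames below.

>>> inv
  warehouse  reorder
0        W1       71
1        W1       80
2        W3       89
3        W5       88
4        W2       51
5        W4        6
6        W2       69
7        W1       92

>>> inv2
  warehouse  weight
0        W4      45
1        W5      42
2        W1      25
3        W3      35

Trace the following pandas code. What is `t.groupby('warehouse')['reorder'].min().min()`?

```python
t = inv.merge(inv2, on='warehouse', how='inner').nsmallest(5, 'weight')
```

merge on 'warehouse' (how='inner') → 6 rows:
  warehouse  reorder  weight
0        W1       71      25
1        W1       80      25
2        W3       89      35
3        W5       88      42
4        W4        6      45
5        W1       92      25
take 5 rows with smallest weight:
  warehouse  reorder  weight
0        W1       71      25
1        W1       80      25
5        W1       92      25
2        W3       89      35
3        W5       88      42
group by warehouse, min of reorder:
warehouse
W1    71
W3    89
W5    88
Name: reorder, dtype: int64
Taking the min of the resulting series gives 71.

71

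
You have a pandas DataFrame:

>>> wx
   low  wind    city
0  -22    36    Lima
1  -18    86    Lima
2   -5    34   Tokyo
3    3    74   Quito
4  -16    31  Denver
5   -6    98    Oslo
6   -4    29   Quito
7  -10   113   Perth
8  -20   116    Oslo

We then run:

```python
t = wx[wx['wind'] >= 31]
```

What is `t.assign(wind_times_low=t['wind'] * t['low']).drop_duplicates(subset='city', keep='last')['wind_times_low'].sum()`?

filter rows where wind >= 31:
   low  wind    city
0  -22    36    Lima
1  -18    86    Lima
2   -5    34   Tokyo
3    3    74   Quito
4  -16    31  Denver
5   -6    98    Oslo
7  -10   113   Perth
8  -20   116    Oslo
add column wind_times_low = t['wind'] * t['low']:
   low  wind    city  wind_times_low
0  -22    36    Lima            -792
1  -18    86    Lima           -1548
2   -5    34   Tokyo            -170
3    3    74   Quito             222
4  -16    31  Denver            -496
5   -6    98    Oslo            -588
7  -10   113   Perth           -1130
8  -20   116    Oslo           -2320
drop duplicate city (keep=last):
   low  wind    city  wind_times_low
1  -18    86    Lima           -1548
2   -5    34   Tokyo            -170
3    3    74   Quito             222
4  -16    31  Denver            -496
7  -10   113   Perth           -1130
8  -20   116    Oslo           -2320
So sum() = -5442.

-5442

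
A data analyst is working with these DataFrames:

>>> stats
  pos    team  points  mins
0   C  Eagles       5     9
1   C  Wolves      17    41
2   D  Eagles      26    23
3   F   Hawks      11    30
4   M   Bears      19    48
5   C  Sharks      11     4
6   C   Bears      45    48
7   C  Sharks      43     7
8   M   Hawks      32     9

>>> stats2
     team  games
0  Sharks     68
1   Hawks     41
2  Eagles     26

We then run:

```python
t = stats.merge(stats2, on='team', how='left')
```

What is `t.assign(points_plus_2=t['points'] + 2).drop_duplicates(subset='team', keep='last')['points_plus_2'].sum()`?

173

merge on 'team' (how='left') → 9 rows:
  pos    team  points  mins  games
0   C  Eagles       5     9   26.0
1   C  Wolves      17    41    NaN
2   D  Eagles      26    23   26.0
3   F   Hawks      11    30   41.0
4   M   Bears      19    48    NaN
5   C  Sharks      11     4   68.0
6   C   Bears      45    48    NaN
7   C  Sharks      43     7   68.0
8   M   Hawks      32     9   41.0
add column points_plus_2 = t['points'] + 2:
  pos    team  points  mins  games  points_plus_2
0   C  Eagles       5     9   26.0              7
1   C  Wolves      17    41    NaN             19
2   D  Eagles      26    23   26.0             28
3   F   Hawks      11    30   41.0             13
4   M   Bears      19    48    NaN             21
5   C  Sharks      11     4   68.0             13
6   C   Bears      45    48    NaN             47
7   C  Sharks      43     7   68.0             45
8   M   Hawks      32     9   41.0             34
drop duplicate team (keep=last):
  pos    team  points  mins  games  points_plus_2
1   C  Wolves      17    41    NaN             19
2   D  Eagles      26    23   26.0             28
6   C   Bears      45    48    NaN             47
7   C  Sharks      43     7   68.0             45
8   M   Hawks      32     9   41.0             34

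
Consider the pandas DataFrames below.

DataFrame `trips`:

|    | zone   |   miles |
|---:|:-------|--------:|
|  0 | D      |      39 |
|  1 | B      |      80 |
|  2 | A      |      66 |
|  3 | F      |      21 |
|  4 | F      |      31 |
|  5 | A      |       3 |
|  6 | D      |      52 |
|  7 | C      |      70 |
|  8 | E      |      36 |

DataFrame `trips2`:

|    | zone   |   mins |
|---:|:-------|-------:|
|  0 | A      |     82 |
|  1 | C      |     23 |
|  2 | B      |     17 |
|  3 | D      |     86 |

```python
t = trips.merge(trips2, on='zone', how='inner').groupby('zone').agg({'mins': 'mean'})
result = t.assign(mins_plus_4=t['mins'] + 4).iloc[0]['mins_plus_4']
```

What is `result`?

merge on 'zone' (how='inner') → 6 rows:
  zone  miles  mins
0    D     39    86
1    B     80    17
2    A     66    82
3    A      3    82
4    D     52    86
5    C     70    23
group by zone, mean of mins:
      mins
zone      
A     82.0
B     17.0
C     23.0
D     86.0
add column mins_plus_4 = t['mins'] + 4:
      mins  mins_plus_4
zone                   
A     82.0         86.0
B     17.0         21.0
C     23.0         27.0
D     86.0         90.0
Then the value at position 0, column 'mins_plus_4': 86.0

86.0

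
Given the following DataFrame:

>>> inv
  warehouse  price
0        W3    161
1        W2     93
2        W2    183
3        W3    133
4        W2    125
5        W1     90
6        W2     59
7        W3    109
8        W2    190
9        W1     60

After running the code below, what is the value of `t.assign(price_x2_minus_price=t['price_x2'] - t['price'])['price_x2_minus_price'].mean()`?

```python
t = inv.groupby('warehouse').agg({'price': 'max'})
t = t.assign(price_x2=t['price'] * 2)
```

147.0

group by warehouse, max of price:
           price
warehouse       
W1            90
W2           190
W3           161
add column price_x2 = t['price'] * 2:
           price  price_x2
warehouse                 
W1            90       180
W2           190       380
W3           161       322
add column price_x2_minus_price = t['price_x2'] - t['price']:
           price  price_x2  price_x2_minus_price
warehouse                                       
W1            90       180                    90
W2           190       380                   190
W3           161       322                   161
The mean of column 'price_x2_minus_price' is 147.0.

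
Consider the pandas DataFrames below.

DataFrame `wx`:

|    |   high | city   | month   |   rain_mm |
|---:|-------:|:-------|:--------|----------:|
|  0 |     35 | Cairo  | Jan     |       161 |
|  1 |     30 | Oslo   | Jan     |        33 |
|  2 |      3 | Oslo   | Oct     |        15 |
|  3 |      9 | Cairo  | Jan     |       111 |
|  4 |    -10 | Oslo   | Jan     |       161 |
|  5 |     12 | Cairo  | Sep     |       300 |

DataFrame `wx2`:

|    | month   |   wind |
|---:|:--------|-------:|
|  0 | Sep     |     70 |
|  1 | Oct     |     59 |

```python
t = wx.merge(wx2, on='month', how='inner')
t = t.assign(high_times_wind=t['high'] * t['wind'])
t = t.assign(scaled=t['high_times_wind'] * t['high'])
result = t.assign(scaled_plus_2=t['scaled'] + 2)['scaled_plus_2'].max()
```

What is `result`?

10082

merge on 'month' (how='inner') → 2 rows:
   high   city month  rain_mm  wind
0     3   Oslo   Oct       15    59
1    12  Cairo   Sep      300    70
add column high_times_wind = t['high'] * t['wind']:
   high   city month  rain_mm  wind  high_times_wind
0     3   Oslo   Oct       15    59              177
1    12  Cairo   Sep      300    70              840
add column scaled = t['high_times_wind'] * t['high']:
   high   city month  rain_mm  wind  high_times_wind  scaled
0     3   Oslo   Oct       15    59              177     531
1    12  Cairo   Sep      300    70              840   10080
add column scaled_plus_2 = t['scaled'] + 2:
   high   city month  rain_mm  wind  high_times_wind  scaled  scaled_plus_2
0     3   Oslo   Oct       15    59              177     531            533
1    12  Cairo   Sep      300    70              840   10080          10082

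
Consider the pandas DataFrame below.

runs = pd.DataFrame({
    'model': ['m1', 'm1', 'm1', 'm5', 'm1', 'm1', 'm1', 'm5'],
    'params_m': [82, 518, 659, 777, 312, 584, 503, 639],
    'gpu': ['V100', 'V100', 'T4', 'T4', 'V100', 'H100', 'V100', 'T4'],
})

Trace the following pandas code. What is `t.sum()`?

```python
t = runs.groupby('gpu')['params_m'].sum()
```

4074

group by gpu, sum of params_m:
gpu
H100     584
T4      2075
V100    1415
Name: params_m, dtype: int64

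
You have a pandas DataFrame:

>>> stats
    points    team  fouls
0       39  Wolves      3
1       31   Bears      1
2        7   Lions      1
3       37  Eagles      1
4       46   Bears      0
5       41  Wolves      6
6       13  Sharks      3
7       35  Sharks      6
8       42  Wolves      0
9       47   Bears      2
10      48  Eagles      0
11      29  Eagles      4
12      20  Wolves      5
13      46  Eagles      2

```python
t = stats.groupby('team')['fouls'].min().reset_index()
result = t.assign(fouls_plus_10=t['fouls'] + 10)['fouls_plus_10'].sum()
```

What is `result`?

54

group by team, min of fouls:
team
Bears     0
Eagles    0
Lions     1
Sharks    3
Wolves    0
Name: fouls, dtype: int64
reset_index():
     team  fouls
0   Bears      0
1  Eagles      0
2   Lions      1
3  Sharks      3
4  Wolves      0
add column fouls_plus_10 = t['fouls'] + 10:
     team  fouls  fouls_plus_10
0   Bears      0             10
1  Eagles      0             10
2   Lions      1             11
3  Sharks      3             13
4  Wolves      0             10
Finally, sum of column 'fouls_plus_10' = 54.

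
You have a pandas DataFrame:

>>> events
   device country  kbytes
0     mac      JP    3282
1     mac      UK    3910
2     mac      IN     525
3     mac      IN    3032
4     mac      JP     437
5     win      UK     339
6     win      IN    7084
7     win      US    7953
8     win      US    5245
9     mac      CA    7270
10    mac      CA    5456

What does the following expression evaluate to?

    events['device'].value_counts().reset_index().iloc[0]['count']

7

value_counts of device:
device
mac    7
win    4
Name: count, dtype: int64
reset_index():
  device  count
0    mac      7
1    win      4
Taking the value at position 0, column 'count' gives 7.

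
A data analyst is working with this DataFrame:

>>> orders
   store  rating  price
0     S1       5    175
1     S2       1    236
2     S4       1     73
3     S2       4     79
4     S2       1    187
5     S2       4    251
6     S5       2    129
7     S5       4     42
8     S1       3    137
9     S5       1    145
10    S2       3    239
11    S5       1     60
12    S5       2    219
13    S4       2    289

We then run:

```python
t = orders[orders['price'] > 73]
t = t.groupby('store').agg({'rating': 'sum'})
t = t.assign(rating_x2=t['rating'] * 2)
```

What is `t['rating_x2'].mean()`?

14.0

filter rows where price > 73:
   store  rating  price
0     S1       5    175
1     S2       1    236
3     S2       4     79
4     S2       1    187
5     S2       4    251
6     S5       2    129
8     S1       3    137
9     S5       1    145
10    S2       3    239
12    S5       2    219
13    S4       2    289
group by store, sum of rating:
       rating
store        
S1          8
S2         13
S4          2
S5          5
add column rating_x2 = t['rating'] * 2:
       rating  rating_x2
store                   
S1          8         16
S2         13         26
S4          2          4
S5          5         10
mean of column 'rating_x2' → 14.0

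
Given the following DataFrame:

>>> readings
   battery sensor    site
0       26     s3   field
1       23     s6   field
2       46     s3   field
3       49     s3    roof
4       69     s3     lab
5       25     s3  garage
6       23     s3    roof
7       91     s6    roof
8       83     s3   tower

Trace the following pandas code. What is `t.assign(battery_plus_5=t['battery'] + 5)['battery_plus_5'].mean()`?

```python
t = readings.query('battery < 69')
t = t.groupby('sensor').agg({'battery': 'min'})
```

28.0

filter rows where battery < 69:
   battery sensor    site
0       26     s3   field
1       23     s6   field
2       46     s3   field
3       49     s3    roof
5       25     s3  garage
6       23     s3    roof
group by sensor, min of battery:
        battery
sensor         
s3           23
s6           23
add column battery_plus_5 = t['battery'] + 5:
        battery  battery_plus_5
sensor                         
s3           23              28
s6           23              28
Then the mean of column 'battery_plus_5': 28.0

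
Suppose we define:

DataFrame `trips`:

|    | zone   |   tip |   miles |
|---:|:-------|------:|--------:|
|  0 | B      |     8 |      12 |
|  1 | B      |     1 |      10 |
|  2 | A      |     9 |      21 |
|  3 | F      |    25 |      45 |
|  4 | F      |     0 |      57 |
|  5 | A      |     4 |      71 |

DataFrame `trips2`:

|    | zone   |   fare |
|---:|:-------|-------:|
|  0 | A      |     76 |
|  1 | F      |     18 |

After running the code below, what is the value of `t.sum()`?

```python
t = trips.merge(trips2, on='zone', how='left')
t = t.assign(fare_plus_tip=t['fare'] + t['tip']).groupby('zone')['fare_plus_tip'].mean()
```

113.0

merge on 'zone' (how='left') → 6 rows:
  zone  tip  miles  fare
0    B    8     12   NaN
1    B    1     10   NaN
2    A    9     21  76.0
3    F   25     45  18.0
4    F    0     57  18.0
5    A    4     71  76.0
add column fare_plus_tip = t['fare'] + t['tip']:
  zone  tip  miles  fare  fare_plus_tip
0    B    8     12   NaN            NaN
1    B    1     10   NaN            NaN
2    A    9     21  76.0           85.0
3    F   25     45  18.0           43.0
4    F    0     57  18.0           18.0
5    A    4     71  76.0           80.0
group by zone, mean of fare_plus_tip:
zone
A    82.5
B     NaN
F    30.5
Name: fare_plus_tip, dtype: float64
Reading off the sum of the resulting series, we get 113.0.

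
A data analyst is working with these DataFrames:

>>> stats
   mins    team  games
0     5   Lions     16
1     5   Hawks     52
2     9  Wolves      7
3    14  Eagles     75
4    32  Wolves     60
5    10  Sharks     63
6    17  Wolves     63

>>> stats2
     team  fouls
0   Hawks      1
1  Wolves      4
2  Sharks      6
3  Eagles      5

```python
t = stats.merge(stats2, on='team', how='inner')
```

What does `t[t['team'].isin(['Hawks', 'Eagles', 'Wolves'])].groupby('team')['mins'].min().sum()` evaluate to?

merge on 'team' (how='inner') → 6 rows:
   mins    team  games  fouls
0     5   Hawks     52      1
1     9  Wolves      7      4
2    14  Eagles     75      5
3    32  Wolves     60      4
4    10  Sharks     63      6
5    17  Wolves     63      4
filter rows where team in ['Hawks', 'Eagles', 'Wolves']:
   mins    team  games  fouls
0     5   Hawks     52      1
1     9  Wolves      7      4
2    14  Eagles     75      5
3    32  Wolves     60      4
5    17  Wolves     63      4
group by team, min of mins:
team
Eagles    14
Hawks      5
Wolves     9
Name: mins, dtype: int64
Hence 28.

28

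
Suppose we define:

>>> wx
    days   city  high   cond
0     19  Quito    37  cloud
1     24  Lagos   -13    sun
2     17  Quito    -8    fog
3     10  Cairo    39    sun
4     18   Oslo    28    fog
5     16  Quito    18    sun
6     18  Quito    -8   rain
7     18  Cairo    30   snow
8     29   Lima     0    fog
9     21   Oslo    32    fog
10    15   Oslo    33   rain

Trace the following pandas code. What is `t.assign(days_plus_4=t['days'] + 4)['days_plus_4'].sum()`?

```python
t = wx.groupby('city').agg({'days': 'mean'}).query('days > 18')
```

61.0

group by city, mean of days:
       days
city       
Cairo  14.0
Lagos  24.0
Lima   29.0
Oslo   18.0
Quito  17.5
filter rows where days > 18:
       days
city       
Lagos  24.0
Lima   29.0
add column days_plus_4 = t['days'] + 4:
       days  days_plus_4
city                    
Lagos  24.0         28.0
Lima   29.0         33.0
Reading off the sum of column 'days_plus_4', we get 61.0.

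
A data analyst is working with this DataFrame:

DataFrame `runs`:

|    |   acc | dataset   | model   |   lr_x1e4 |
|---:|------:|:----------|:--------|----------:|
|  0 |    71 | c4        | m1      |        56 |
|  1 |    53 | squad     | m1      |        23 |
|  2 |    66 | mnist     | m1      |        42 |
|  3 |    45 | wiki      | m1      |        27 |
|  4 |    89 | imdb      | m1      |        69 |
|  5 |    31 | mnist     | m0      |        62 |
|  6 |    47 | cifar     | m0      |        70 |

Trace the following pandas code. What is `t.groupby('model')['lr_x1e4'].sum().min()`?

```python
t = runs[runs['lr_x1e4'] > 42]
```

125

filter rows where lr_x1e4 > 42:
   acc dataset model  lr_x1e4
0   71      c4    m1       56
4   89    imdb    m1       69
5   31   mnist    m0       62
6   47   cifar    m0       70
group by model, sum of lr_x1e4:
model
m0    132
m1    125
Name: lr_x1e4, dtype: int64
Reading off the min of the resulting series, we get 125.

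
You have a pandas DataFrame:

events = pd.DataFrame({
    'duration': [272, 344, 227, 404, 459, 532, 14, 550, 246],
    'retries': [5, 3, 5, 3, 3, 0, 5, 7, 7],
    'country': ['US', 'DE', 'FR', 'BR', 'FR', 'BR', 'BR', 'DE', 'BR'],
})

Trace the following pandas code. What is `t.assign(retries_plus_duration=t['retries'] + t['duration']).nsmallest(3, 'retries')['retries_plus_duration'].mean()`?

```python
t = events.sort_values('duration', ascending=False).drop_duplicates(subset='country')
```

sort by duration descending:
   duration  retries country
7       550        7      DE
5       532        0      BR
4       459        3      FR
3       404        3      BR
1       344        3      DE
0       272        5      US
8       246        7      BR
2       227        5      FR
6        14        5      BR
drop duplicate country (keep=first):
   duration  retries country
7       550        7      DE
5       532        0      BR
4       459        3      FR
0       272        5      US
add column retries_plus_duration = t['retries'] + t['duration']:
   duration  retries country  retries_plus_duration
7       550        7      DE                    557
5       532        0      BR                    532
4       459        3      FR                    462
0       272        5      US                    277
take 3 rows with smallest retries:
   duration  retries country  retries_plus_duration
5       532        0      BR                    532
4       459        3      FR                    462
0       272        5      US                    277
Then the mean of column 'retries_plus_duration': 423.666666667

423.666666667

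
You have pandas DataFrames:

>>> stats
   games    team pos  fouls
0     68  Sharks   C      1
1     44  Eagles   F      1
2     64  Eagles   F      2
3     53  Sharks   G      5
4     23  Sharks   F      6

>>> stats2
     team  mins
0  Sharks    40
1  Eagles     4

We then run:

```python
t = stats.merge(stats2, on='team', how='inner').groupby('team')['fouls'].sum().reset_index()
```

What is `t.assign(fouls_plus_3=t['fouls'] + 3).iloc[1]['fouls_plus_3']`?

merge on 'team' (how='inner') → 5 rows:
   games    team pos  fouls  mins
0     68  Sharks   C      1    40
1     44  Eagles   F      1     4
2     64  Eagles   F      2     4
3     53  Sharks   G      5    40
4     23  Sharks   F      6    40
group by team, sum of fouls:
team
Eagles     3
Sharks    12
Name: fouls, dtype: int64
reset_index():
     team  fouls
0  Eagles      3
1  Sharks     12
add column fouls_plus_3 = t['fouls'] + 3:
     team  fouls  fouls_plus_3
0  Eagles      3             6
1  Sharks     12            15

15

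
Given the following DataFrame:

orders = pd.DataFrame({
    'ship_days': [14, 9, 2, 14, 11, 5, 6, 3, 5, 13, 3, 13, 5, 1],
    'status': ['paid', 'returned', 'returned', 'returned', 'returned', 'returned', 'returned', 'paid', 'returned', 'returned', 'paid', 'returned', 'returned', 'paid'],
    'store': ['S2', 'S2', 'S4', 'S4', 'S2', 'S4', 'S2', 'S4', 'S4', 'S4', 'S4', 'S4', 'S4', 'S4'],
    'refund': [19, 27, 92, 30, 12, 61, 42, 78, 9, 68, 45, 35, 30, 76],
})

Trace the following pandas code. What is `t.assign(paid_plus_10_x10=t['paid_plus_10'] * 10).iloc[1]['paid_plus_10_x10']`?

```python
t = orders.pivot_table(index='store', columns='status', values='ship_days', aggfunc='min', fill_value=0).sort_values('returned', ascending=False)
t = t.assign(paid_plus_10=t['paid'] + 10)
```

110

pivot: rows=store, cols=status, min(ship_days):
status  paid  returned
store                 
S2        14         6
S4         1         2
sort by returned descending:
status  paid  returned
store                 
S2        14         6
S4         1         2
add column paid_plus_10 = t['paid'] + 10:
status  paid  returned  paid_plus_10
store                               
S2        14         6            24
S4         1         2            11
add column paid_plus_10_x10 = t['paid_plus_10'] * 10:
status  paid  returned  paid_plus_10  paid_plus_10_x10
store                                                 
S2        14         6            24               240
S4         1         2            11               110
value at position 1, column 'paid_plus_10_x10' → 110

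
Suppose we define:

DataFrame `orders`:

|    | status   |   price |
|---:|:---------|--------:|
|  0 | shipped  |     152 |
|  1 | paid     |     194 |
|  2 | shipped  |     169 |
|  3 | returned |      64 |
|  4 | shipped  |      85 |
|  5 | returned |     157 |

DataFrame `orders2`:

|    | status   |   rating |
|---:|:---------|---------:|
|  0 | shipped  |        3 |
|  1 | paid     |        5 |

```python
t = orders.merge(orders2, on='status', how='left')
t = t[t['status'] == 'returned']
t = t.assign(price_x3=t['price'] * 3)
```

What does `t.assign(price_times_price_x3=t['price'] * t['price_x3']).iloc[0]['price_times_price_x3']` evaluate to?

merge on 'status' (how='left') → 6 rows:
     status  price  rating
0   shipped    152     3.0
1      paid    194     5.0
2   shipped    169     3.0
3  returned     64     NaN
4   shipped     85     3.0
5  returned    157     NaN
filter rows where status == 'returned':
     status  price  rating
3  returned     64     NaN
5  returned    157     NaN
add column price_x3 = t['price'] * 3:
     status  price  rating  price_x3
3  returned     64     NaN       192
5  returned    157     NaN       471
add column price_times_price_x3 = t['price'] * t['price_x3']:
     status  price  rating  price_x3  price_times_price_x3
3  returned     64     NaN       192                 12288
5  returned    157     NaN       471                 73947
Then the value at position 0, column 'price_times_price_x3': 12288

12288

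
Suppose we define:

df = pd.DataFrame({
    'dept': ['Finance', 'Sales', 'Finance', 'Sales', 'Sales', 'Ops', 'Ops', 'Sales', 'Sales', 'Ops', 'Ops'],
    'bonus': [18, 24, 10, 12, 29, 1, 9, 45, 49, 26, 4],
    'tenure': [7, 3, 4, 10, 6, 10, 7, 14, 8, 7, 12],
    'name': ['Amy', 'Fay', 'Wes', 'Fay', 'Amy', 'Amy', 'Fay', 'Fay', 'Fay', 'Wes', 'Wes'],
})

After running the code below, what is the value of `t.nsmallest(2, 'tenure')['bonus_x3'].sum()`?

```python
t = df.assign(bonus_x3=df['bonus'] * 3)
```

102

add column bonus_x3 = df['bonus'] * 3:
       dept  bonus  tenure name  bonus_x3
0   Finance     18       7  Amy        54
1     Sales     24       3  Fay        72
2   Finance     10       4  Wes        30
3     Sales     12      10  Fay        36
4     Sales     29       6  Amy        87
5       Ops      1      10  Amy         3
6       Ops      9       7  Fay        27
7     Sales     45      14  Fay       135
8     Sales     49       8  Fay       147
9       Ops     26       7  Wes        78
10      Ops      4      12  Wes        12
take 2 rows with smallest tenure:
      dept  bonus  tenure name  bonus_x3
1    Sales     24       3  Fay        72
2  Finance     10       4  Wes        30
sum of column 'bonus_x3' → 102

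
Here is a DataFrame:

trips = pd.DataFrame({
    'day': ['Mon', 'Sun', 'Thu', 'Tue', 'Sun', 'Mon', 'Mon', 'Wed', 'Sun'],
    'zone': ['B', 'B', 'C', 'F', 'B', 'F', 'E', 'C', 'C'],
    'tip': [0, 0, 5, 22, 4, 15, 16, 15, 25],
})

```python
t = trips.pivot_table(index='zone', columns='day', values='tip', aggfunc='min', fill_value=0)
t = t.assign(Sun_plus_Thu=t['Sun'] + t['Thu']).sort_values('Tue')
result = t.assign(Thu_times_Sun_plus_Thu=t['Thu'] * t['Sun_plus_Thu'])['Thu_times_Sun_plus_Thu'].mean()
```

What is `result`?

pivot: rows=zone, cols=day, min(tip):
day   Mon  Sun  Thu  Tue  Wed
zone                         
B       0    0    0    0    0
C       0   25    5    0   15
E      16    0    0    0    0
F      15    0    0   22    0
add column Sun_plus_Thu = t['Sun'] + t['Thu']:
day   Mon  Sun  Thu  Tue  Wed  Sun_plus_Thu
zone                                       
B       0    0    0    0    0             0
C       0   25    5    0   15            30
E      16    0    0    0    0             0
F      15    0    0   22    0             0
sort by Tue:
day   Mon  Sun  Thu  Tue  Wed  Sun_plus_Thu
zone                                       
B       0    0    0    0    0             0
C       0   25    5    0   15            30
E      16    0    0    0    0             0
F      15    0    0   22    0             0
add column Thu_times_Sun_plus_Thu = t['Thu'] * t['Sun_plus_Thu']:
day   Mon  Sun  Thu  Tue  Wed  Sun_plus_Thu  Thu_times_Sun_plus_Thu
zone                                                               
B       0    0    0    0    0             0                       0
C       0   25    5    0   15            30                     150
E      16    0    0    0    0             0                       0
F      15    0    0   22    0             0                       0
Then the mean of column 'Thu_times_Sun_plus_Thu': 37.5

37.5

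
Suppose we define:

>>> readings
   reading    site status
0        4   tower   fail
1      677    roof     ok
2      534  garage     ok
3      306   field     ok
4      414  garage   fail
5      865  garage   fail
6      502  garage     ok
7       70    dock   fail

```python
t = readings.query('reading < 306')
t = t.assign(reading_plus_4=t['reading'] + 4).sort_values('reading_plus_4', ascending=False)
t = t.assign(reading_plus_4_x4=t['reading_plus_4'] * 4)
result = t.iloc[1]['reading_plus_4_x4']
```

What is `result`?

filter rows where reading < 306:
   reading   site status
0        4  tower   fail
7       70   dock   fail
add column reading_plus_4 = t['reading'] + 4:
   reading   site status  reading_plus_4
0        4  tower   fail               8
7       70   dock   fail              74
sort by reading_plus_4 descending:
   reading   site status  reading_plus_4
7       70   dock   fail              74
0        4  tower   fail               8
add column reading_plus_4_x4 = t['reading_plus_4'] * 4:
   reading   site status  reading_plus_4  reading_plus_4_x4
7       70   dock   fail              74                296
0        4  tower   fail               8                 32
Taking the value at position 1, column 'reading_plus_4_x4' gives 32.

32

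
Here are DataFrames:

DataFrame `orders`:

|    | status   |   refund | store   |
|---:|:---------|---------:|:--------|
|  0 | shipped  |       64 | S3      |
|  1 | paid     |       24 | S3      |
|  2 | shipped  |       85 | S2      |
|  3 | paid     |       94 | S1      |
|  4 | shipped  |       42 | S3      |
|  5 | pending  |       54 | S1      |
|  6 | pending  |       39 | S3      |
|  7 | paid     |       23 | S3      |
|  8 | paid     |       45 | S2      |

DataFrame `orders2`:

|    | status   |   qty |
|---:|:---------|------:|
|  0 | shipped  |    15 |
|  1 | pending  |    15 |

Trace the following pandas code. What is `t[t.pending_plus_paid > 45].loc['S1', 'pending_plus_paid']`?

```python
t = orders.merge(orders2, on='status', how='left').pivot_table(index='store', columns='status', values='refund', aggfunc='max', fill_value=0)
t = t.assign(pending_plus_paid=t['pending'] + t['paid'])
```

148

merge on 'status' (how='left') → 9 rows:
    status  refund store   qty
0  shipped      64    S3  15.0
1     paid      24    S3   NaN
2  shipped      85    S2  15.0
3     paid      94    S1   NaN
4  shipped      42    S3  15.0
5  pending      54    S1  15.0
6  pending      39    S3  15.0
7     paid      23    S3   NaN
8     paid      45    S2   NaN
pivot: rows=store, cols=status, max(refund):
status  paid  pending  shipped
store                         
S1        94       54        0
S2        45        0       85
S3        24       39       64
add column pending_plus_paid = t['pending'] + t['paid']:
status  paid  pending  shipped  pending_plus_paid
store                                            
S1        94       54        0                148
S2        45        0       85                 45
S3        24       39       64                 63
filter rows where pending_plus_paid > 45:
status  paid  pending  shipped  pending_plus_paid
store                                            
S1        94       54        0                148
S3        24       39       64                 63
Taking the value at row 'S1', column 'pending_plus_paid' gives 148.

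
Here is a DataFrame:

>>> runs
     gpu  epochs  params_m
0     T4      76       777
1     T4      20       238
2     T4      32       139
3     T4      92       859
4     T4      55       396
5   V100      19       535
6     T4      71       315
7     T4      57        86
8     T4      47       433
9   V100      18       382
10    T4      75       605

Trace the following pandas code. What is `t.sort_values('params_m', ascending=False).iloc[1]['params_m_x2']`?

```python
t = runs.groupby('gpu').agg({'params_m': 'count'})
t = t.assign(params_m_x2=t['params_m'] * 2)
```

4

group by gpu, count of params_m:
      params_m
gpu           
T4           9
V100         2
add column params_m_x2 = t['params_m'] * 2:
      params_m  params_m_x2
gpu                        
T4           9           18
V100         2            4
sort by params_m descending:
      params_m  params_m_x2
gpu                        
T4           9           18
V100         2            4
Finally, value at position 1, column 'params_m_x2' = 4.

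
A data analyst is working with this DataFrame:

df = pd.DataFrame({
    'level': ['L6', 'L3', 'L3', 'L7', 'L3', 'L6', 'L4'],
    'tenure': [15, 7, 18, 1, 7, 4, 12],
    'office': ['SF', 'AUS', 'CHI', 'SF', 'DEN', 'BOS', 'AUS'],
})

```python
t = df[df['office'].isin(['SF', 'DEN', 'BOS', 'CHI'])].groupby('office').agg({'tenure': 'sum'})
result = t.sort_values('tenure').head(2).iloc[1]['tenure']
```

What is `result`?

7

filter rows where office in ['SF', 'DEN', 'BOS', 'CHI']:
  level  tenure office
0    L6      15     SF
2    L3      18    CHI
3    L7       1     SF
4    L3       7    DEN
5    L6       4    BOS
group by office, sum of tenure:
        tenure
office        
BOS          4
CHI         18
DEN          7
SF          16
sort by tenure:
        tenure
office        
BOS          4
DEN          7
SF          16
CHI         18
take first 2 rows:
        tenure
office        
BOS          4
DEN          7
value at position 1, column 'tenure' → 7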